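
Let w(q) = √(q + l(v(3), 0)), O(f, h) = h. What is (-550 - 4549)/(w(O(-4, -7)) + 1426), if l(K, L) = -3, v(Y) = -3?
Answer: -3635587/1016743 + 5099*I*√10/2033486 ≈ -3.5757 + 0.0079295*I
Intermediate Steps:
w(q) = √(-3 + q) (w(q) = √(q - 3) = √(-3 + q))
(-550 - 4549)/(w(O(-4, -7)) + 1426) = (-550 - 4549)/(√(-3 - 7) + 1426) = -5099/(√(-10) + 1426) = -5099/(I*√10 + 1426) = -5099/(1426 + I*√10)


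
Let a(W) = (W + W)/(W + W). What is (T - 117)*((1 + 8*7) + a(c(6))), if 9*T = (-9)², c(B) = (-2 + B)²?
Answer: -6264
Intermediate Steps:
T = 9 (T = (⅑)*(-9)² = (⅑)*81 = 9)
a(W) = 1 (a(W) = (2*W)/((2*W)) = (2*W)*(1/(2*W)) = 1)
(T - 117)*((1 + 8*7) + a(c(6))) = (9 - 117)*((1 + 8*7) + 1) = -108*((1 + 56) + 1) = -108*(57 + 1) = -108*58 = -6264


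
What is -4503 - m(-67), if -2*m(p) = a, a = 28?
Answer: -4489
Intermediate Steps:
m(p) = -14 (m(p) = -½*28 = -14)
-4503 - m(-67) = -4503 - 1*(-14) = -4503 + 14 = -4489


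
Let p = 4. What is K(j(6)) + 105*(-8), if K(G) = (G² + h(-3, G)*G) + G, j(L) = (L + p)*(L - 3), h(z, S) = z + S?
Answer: 900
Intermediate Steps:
h(z, S) = S + z
j(L) = (-3 + L)*(4 + L) (j(L) = (L + 4)*(L - 3) = (4 + L)*(-3 + L) = (-3 + L)*(4 + L))
K(G) = G + G² + G*(-3 + G) (K(G) = (G² + (G - 3)*G) + G = (G² + (-3 + G)*G) + G = (G² + G*(-3 + G)) + G = G + G² + G*(-3 + G))
K(j(6)) + 105*(-8) = 2*(-12 + 6 + 6²)*(-1 + (-12 + 6 + 6²)) + 105*(-8) = 2*(-12 + 6 + 36)*(-1 + (-12 + 6 + 36)) - 840 = 2*30*(-1 + 30) - 840 = 2*30*29 - 840 = 1740 - 840 = 900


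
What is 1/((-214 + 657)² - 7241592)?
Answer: -1/7045343 ≈ -1.4194e-7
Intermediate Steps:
1/((-214 + 657)² - 7241592) = 1/(443² - 7241592) = 1/(196249 - 7241592) = 1/(-7045343) = -1/7045343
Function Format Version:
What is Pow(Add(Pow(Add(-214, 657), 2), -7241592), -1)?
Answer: Rational(-1, 7045343) ≈ -1.4194e-7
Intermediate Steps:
Pow(Add(Pow(Add(-214, 657), 2), -7241592), -1) = Pow(Add(Pow(443, 2), -7241592), -1) = Pow(Add(196249, -7241592), -1) = Pow(-7045343, -1) = Rational(-1, 7045343)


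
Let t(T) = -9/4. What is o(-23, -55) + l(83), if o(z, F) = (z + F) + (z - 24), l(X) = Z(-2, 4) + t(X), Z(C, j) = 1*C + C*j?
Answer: -549/4 ≈ -137.25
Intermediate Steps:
t(T) = -9/4 (t(T) = -9*1/4 = -9/4)
Z(C, j) = C + C*j
l(X) = -49/4 (l(X) = -2*(1 + 4) - 9/4 = -2*5 - 9/4 = -10 - 9/4 = -49/4)
o(z, F) = -24 + F + 2*z (o(z, F) = (F + z) + (-24 + z) = -24 + F + 2*z)
o(-23, -55) + l(83) = (-24 - 55 + 2*(-23)) - 49/4 = (-24 - 55 - 46) - 49/4 = -125 - 49/4 = -549/4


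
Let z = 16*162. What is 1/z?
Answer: 1/2592 ≈ 0.00038580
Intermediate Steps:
z = 2592
1/z = 1/2592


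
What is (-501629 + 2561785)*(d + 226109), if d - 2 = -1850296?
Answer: -3346074472860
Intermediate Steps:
d = -1850294 (d = 2 - 1850296 = -1850294)
(-501629 + 2561785)*(d + 226109) = (-501629 + 2561785)*(-1850294 + 226109) = 2060156*(-1624185) = -3346074472860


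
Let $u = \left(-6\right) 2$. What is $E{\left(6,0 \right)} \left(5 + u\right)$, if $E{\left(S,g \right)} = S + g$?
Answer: $-42$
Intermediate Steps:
$u = -12$
$E{\left(6,0 \right)} \left(5 + u\right) = \left(6 + 0\right) \left(5 - 12\right) = 6 \left(-7\right) = -42$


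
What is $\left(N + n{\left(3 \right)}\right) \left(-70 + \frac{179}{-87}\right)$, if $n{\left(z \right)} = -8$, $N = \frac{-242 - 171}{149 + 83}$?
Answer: $\frac{14224361}{20184} \approx 704.73$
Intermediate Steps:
$N = - \frac{413}{232} \approx -1.7802$
$\left(N + n{\left(3 \right)}\right) \left(-70 + \frac{179}{-87}\right) = \left(- \frac{413}{232} - 8\right) \left(-70 + \frac{179}{-87}\right) = - \frac{2269 \left(-70 + 179 \left(- \frac{1}{87}\right)\right)}{232} = - \frac{2269 \left(-70 - \frac{179}{87}\right)}{232} = \left(- \frac{2269}{232}\right) \left(- \frac{6269}{87}\right) = \frac{14224361}{20184}$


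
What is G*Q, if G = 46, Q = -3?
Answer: -138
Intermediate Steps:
G*Q = 46*(-3) = -138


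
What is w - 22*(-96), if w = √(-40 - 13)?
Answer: 2112 + I*√53 ≈ 2112.0 + 7.2801*I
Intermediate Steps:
w = I*√53 (w = √(-53) = I*√53 ≈ 7.2801*I)
w - 22*(-96) = I*√53 - 22*(-96) = I*√53 + 2112 = 2112 + I*√53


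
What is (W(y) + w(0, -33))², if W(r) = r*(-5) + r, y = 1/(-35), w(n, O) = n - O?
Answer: 1343281/1225 ≈ 1096.6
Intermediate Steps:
y = -1/35 ≈ -0.028571
W(r) = -4*r (W(r) = -5*r + r = -4*r)
(W(y) + w(0, -33))² = (-4*(-1/35) + (0 - 1*(-33)))² = (4/35 + (0 + 33))² = (4/35 + 33)² = (1159/35)² = 1343281/1225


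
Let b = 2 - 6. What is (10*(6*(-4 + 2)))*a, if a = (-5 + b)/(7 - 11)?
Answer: -270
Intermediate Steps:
b = -4
a = 9/4 (a = (-5 - 4)/(7 - 11) = -9/(-4) = -9*(-¼) = 9/4 ≈ 2.2500)
(10*(6*(-4 + 2)))*a = (10*(6*(-4 + 2)))*(9/4) = (10*(6*(-2)))*(9/4) = (10*(-12))*(9/4) = -120*9/4 = -270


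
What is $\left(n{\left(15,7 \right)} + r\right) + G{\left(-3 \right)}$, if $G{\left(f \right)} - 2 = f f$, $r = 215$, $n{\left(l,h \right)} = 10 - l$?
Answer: $221$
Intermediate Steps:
$G{\left(f \right)} = 2 + f^{2}$ ($G{\left(f \right)} = 2 + f f = 2 + f^{2}$)
$\left(n{\left(15,7 \right)} + r\right) + G{\left(-3 \right)} = \left(\left(10 - 15\right) + 215\right) + \left(2 + \left(-3\right)^{2}\right) = \left(\left(10 - 15\right) + 215\right) + \left(2 + 9\right) = \left(-5 + 215\right) + 11 = 210 + 11 = 221$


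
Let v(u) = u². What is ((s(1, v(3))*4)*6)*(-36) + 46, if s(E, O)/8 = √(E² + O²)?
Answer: 46 - 6912*√82 ≈ -62545.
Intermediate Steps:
s(E, O) = 8*√(E² + O²)
((s(1, v(3))*4)*6)*(-36) + 46 = (((8*√(1² + (3²)²))*4)*6)*(-36) + 46 = (((8*√(1 + 9²))*4)*6)*(-36) + 46 = (((8*√(1 + 81))*4)*6)*(-36) + 46 = (((8*√82)*4)*6)*(-36) + 46 = ((32*√82)*6)*(-36) + 46 = (192*√82)*(-36) + 46 = -6912*√82 + 46 = 46 - 6912*√82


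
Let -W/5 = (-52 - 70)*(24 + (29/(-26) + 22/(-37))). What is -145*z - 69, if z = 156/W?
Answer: -92429631/1308023 ≈ -70.664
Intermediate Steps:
W = 6540115/481 (W = -5*(-52 - 70)*(24 + (29/(-26) + 22/(-37))) = -(-610)*(24 + (29*(-1/26) + 22*(-1/37))) = -(-610)*(24 + (-29/26 - 22/37)) = -(-610)*(24 - 1645/962) = -(-610)*21443/962 = -5*(-1308023/481) = 6540115/481 ≈ 13597.)
z = 75036/6540115 (z = 156/(6540115/481) = 156*(481/6540115) = 75036/6540115 ≈ 0.011473)
-145*z - 69 = -145*75036/6540115 - 69 = -2176044/1308023 - 69 = -92429631/1308023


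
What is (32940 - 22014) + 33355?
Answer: 44281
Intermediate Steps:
(32940 - 22014) + 33355 = 10926 + 33355 = 44281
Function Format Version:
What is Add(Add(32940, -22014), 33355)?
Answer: 44281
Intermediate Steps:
Add(Add(32940, -22014), 33355) = Add(10926, 33355) = 44281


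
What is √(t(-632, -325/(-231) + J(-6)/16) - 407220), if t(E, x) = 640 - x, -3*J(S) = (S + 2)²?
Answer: 2*I*√5423893167/231 ≈ 637.64*I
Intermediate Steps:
J(S) = -(2 + S)²/3 (J(S) = -(S + 2)²/3 = -(2 + S)²/3)
√(t(-632, -325/(-231) + J(-6)/16) - 407220) = √((640 - (-325/(-231) - (2 - 6)²/3/16)) - 407220) = √((640 - (-325*(-1/231) - ⅓*(-4)²*(1/16))) - 407220) = √((640 - (325/231 - ⅓*16*(1/16))) - 407220) = √((640 - (325/231 - 16/3*1/16)) - 407220) = √((640 - (325/231 - ⅓)) - 407220) = √((640 - 1*248/231) - 407220) = √((640 - 248/231) - 407220) = √(147592/231 - 407220) = √(-93920228/231) = 2*I*√5423893167/231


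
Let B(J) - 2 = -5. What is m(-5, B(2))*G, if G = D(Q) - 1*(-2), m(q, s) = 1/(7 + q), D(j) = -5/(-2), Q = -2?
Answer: 9/4 ≈ 2.2500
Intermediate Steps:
B(J) = -3 (B(J) = 2 - 5 = -3)
D(j) = 5/2 (D(j) = -5*(-½) = 5/2)
G = 9/2 (G = 5/2 - 1*(-2) = 5/2 + 2 = 9/2 ≈ 4.5000)
m(-5, B(2))*G = (9/2)/(7 - 5) = (9/2)/2 = (½)*(9/2) = 9/4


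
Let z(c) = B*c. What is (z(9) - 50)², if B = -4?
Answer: 7396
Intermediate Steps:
z(c) = -4*c
(z(9) - 50)² = (-4*9 - 50)² = (-36 - 50)² = (-86)² = 7396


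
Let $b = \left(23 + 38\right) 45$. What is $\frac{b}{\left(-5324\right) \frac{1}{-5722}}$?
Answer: $\frac{7853445}{2662} \approx 2950.2$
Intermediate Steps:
$b = 2745$ ($b = 61 \cdot 45 = 2745$)
$\frac{b}{\left(-5324\right) \frac{1}{-5722}} = \frac{2745}{\left(-5324\right) \frac{1}{-5722}} = \frac{2745}{\left(-5324\right) \left(- \frac{1}{5722}\right)} = \frac{2745}{\frac{2662}{2861}} = 2745 \cdot \frac{2861}{2662} = \frac{7853445}{2662}$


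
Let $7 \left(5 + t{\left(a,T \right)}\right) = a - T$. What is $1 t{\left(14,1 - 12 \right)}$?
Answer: $- \frac{10}{7} \approx -1.4286$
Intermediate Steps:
$t{\left(a,T \right)} = -5 - \frac{T}{7} + \frac{a}{7}$ ($t{\left(a,T \right)} = -5 + \frac{a - T}{7} = -5 - \left(- \frac{a}{7} + \frac{T}{7}\right) = -5 - \frac{T}{7} + \frac{a}{7}$)
$1 t{\left(14,1 - 12 \right)} = 1 \left(-5 - \frac{1 - 12}{7} + \frac{1}{7} \cdot 14\right) = 1 \left(-5 - \frac{1 - 12}{7} + 2\right) = 1 \left(-5 - - \frac{11}{7} + 2\right) = 1 \left(-5 + \frac{11}{7} + 2\right) = 1 \left(- \frac{10}{7}\right) = - \frac{10}{7}$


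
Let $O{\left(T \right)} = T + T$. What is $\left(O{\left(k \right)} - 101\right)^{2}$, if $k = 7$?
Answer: $7569$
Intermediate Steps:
$O{\left(T \right)} = 2 T$
$\left(O{\left(k \right)} - 101\right)^{2} = \left(2 \cdot 7 - 101\right)^{2} = \left(14 - 101\right)^{2} = \left(-87\right)^{2} = 7569$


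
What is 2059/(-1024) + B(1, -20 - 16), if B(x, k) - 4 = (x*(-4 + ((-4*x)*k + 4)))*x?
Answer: 149493/1024 ≈ 145.99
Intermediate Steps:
B(x, k) = 4 - 4*k*x**3 (B(x, k) = 4 + (x*(-4 + ((-4*x)*k + 4)))*x = 4 + (x*(-4 + (-4*k*x + 4)))*x = 4 + (x*(-4 + (4 - 4*k*x)))*x = 4 + (x*(-4*k*x))*x = 4 + (-4*k*x**2)*x = 4 - 4*k*x**3)
2059/(-1024) + B(1, -20 - 16) = 2059/(-1024) + (4 - 4*(-20 - 16)*1**3) = 2059*(-1/1024) + (4 - 4*(-36)*1) = -2059/1024 + (4 + 144) = -2059/1024 + 148 = 149493/1024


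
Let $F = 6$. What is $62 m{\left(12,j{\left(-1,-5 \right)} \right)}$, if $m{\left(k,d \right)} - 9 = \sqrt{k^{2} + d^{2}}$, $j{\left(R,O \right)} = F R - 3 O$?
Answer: $1488$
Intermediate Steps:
$j{\left(R,O \right)} = - 3 O + 6 R$ ($j{\left(R,O \right)} = 6 R - 3 O = - 3 O + 6 R$)
$m{\left(k,d \right)} = 9 + \sqrt{d^{2} + k^{2}}$ ($m{\left(k,d \right)} = 9 + \sqrt{k^{2} + d^{2}} = 9 + \sqrt{d^{2} + k^{2}}$)
$62 m{\left(12,j{\left(-1,-5 \right)} \right)} = 62 \left(9 + \sqrt{\left(\left(-3\right) \left(-5\right) + 6 \left(-1\right)\right)^{2} + 12^{2}}\right) = 62 \left(9 + \sqrt{\left(15 - 6\right)^{2} + 144}\right) = 62 \left(9 + \sqrt{9^{2} + 144}\right) = 62 \left(9 + \sqrt{81 + 144}\right) = 62 \left(9 + \sqrt{225}\right) = 62 \left(9 + 15\right) = 62 \cdot 24 = 1488$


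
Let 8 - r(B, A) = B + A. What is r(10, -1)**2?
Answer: 1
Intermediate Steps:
r(B, A) = 8 - A - B (r(B, A) = 8 - (B + A) = 8 - (A + B) = 8 + (-A - B) = 8 - A - B)
r(10, -1)**2 = (8 - 1*(-1) - 1*10)**2 = (8 + 1 - 10)**2 = (-1)**2 = 1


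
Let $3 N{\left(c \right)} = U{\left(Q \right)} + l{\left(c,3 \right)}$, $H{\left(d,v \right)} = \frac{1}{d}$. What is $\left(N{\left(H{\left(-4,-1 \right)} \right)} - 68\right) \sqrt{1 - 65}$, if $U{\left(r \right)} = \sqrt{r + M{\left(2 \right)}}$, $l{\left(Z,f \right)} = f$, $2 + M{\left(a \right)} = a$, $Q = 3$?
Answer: $\frac{8 i \left(-201 + \sqrt{3}\right)}{3} \approx - 531.38 i$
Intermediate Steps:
$M{\left(a \right)} = -2 + a$
$U{\left(r \right)} = \sqrt{r}$ ($U{\left(r \right)} = \sqrt{r + \left(-2 + 2\right)} = \sqrt{r + 0} = \sqrt{r}$)
$N{\left(c \right)} = 1 + \frac{\sqrt{3}}{3}$ ($N{\left(c \right)} = \frac{\sqrt{3} + 3}{3} = \frac{3 + \sqrt{3}}{3} = 1 + \frac{\sqrt{3}}{3}$)
$\left(N{\left(H{\left(-4,-1 \right)} \right)} - 68\right) \sqrt{1 - 65} = \left(\left(1 + \frac{\sqrt{3}}{3}\right) - 68\right) \sqrt{1 - 65} = \left(-67 + \frac{\sqrt{3}}{3}\right) \sqrt{-64} = \left(-67 + \frac{\sqrt{3}}{3}\right) 8 i = 8 i \left(-67 + \frac{\sqrt{3}}{3}\right)$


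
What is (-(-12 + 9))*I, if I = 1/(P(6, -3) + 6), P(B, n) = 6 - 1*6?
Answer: 1/2 ≈ 0.50000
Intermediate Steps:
P(B, n) = 0 (P(B, n) = 6 - 6 = 0)
I = 1/6 (I = 1/(0 + 6) = 1/6 ≈ 0.16667)
(-(-12 + 9))*I = -(-12 + 9)*(1/6) = -1*(-3)*(1/6) = 3*(1/6) = 1/2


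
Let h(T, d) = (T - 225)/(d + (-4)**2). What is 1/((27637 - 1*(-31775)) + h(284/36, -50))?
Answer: 153/9091013 ≈ 1.6830e-5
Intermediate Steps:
h(T, d) = (-225 + T)/(16 + d) (h(T, d) = (-225 + T)/(d + 16) = (-225 + T)/(16 + d))
1/((27637 - 1*(-31775)) + h(284/36, -50)) = 1/((27637 - 1*(-31775)) + (-225 + 284/36)/(16 - 50)) = 1/((27637 + 31775) + (-225 + 284*(1/36))/(-34)) = 1/(59412 - (-225 + 71/9)/34) = 1/(59412 - 1/34*(-1954/9)) = 1/(59412 + 977/153) = 1/(9091013/153) = 153/9091013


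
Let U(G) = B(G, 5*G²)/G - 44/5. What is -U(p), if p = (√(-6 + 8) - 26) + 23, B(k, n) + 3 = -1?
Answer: 248/35 - 4*√2/7 ≈ 6.2776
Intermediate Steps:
B(k, n) = -4 (B(k, n) = -3 - 1 = -4)
p = -3 + √2 (p = (√2 - 26) + 23 = (-26 + √2) + 23 = -3 + √2 ≈ -1.5858)
U(G) = -44/5 - 4/G (U(G) = -4/G - 44/5 = -44/5 - 4/G)
-U(p) = -(-44/5 - 4/(-3 + √2)) = 44/5 + 4/(-3 + √2)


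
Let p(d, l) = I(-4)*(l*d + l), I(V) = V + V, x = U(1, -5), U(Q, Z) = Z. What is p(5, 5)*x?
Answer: 1200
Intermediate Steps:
x = -5
I(V) = 2*V
p(d, l) = -8*l - 8*d*l (p(d, l) = (2*(-4))*(l*d + l) = -8*(d*l + l) = -8*(l + d*l) = -8*l - 8*d*l)
p(5, 5)*x = -8*5*(1 + 5)*(-5) = -8*5*6*(-5) = -240*(-5) = 1200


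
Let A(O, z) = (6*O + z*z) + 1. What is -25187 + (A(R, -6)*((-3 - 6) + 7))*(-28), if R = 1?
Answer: -22779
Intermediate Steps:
A(O, z) = 1 + z**2 + 6*O (A(O, z) = (6*O + z**2) + 1 = (z**2 + 6*O) + 1 = 1 + z**2 + 6*O)
-25187 + (A(R, -6)*((-3 - 6) + 7))*(-28) = -25187 + ((1 + (-6)**2 + 6*1)*((-3 - 6) + 7))*(-28) = -25187 + ((1 + 36 + 6)*(-9 + 7))*(-28) = -25187 + (43*(-2))*(-28) = -25187 - 86*(-28) = -25187 + 2408 = -22779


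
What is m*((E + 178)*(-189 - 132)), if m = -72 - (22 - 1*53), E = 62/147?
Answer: 115062236/49 ≈ 2.3482e+6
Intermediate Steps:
E = 62/147 (E = 62*(1/147) = 62/147 ≈ 0.42177)
m = -41 (m = -72 - (22 - 53) = -72 - 1*(-31) = -72 + 31 = -41)
m*((E + 178)*(-189 - 132)) = -41*(62/147 + 178)*(-189 - 132) = -1075348*(-321)/147 = -41*(-2806396/49) = 115062236/49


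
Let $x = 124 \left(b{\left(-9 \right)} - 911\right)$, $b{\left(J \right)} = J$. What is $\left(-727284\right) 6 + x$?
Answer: $-4477784$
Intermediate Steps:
$x = -114080$ ($x = 124 \left(-9 - 911\right) = 124 \left(-920\right) = -114080$)
$\left(-727284\right) 6 + x = \left(-727284\right) 6 - 114080 = -4363704 - 114080 = -4477784$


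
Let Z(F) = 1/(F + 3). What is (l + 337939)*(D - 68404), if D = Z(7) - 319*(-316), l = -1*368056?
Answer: -9757938117/10 ≈ -9.7579e+8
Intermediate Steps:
Z(F) = 1/(3 + F)
l = -368056
D = 1008041/10 (D = 1/(3 + 7) - 319*(-316) = 1/10 + 100804 = 1008041/10 ≈ 1.0080e+5)
(l + 337939)*(D - 68404) = (-368056 + 337939)*(1008041/10 - 68404) = -30117*324001/10 = -9757938117/10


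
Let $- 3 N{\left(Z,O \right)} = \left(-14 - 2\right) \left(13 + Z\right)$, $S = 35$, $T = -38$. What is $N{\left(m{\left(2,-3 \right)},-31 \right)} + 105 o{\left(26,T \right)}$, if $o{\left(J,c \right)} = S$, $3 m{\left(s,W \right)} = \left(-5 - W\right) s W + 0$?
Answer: $\frac{11297}{3} \approx 3765.7$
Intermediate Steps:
$m{\left(s,W \right)} = \frac{W s \left(-5 - W\right)}{3}$ ($m{\left(s,W \right)} = \frac{\left(-5 - W\right) s W + 0}{3} = \frac{s \left(-5 - W\right) W + 0}{3} = \frac{W s \left(-5 - W\right) + 0}{3} = \frac{W s \left(-5 - W\right)}{3}$)
$N{\left(Z,O \right)} = \frac{208}{3} + \frac{16 Z}{3}$ ($N{\left(Z,O \right)} = - \frac{\left(-14 - 2\right) \left(13 + Z\right)}{3} = - \frac{\left(-16\right) \left(13 + Z\right)}{3} = - \frac{-208 - 16 Z}{3} = \frac{208}{3} + \frac{16 Z}{3}$)
$o{\left(J,c \right)} = 35$
$N{\left(m{\left(2,-3 \right)},-31 \right)} + 105 o{\left(26,T \right)} = \left(\frac{208}{3} + \frac{16 \left(\left(- \frac{1}{3}\right) \left(-3\right) 2 \left(5 - 3\right)\right)}{3}\right) + 105 \cdot 35 = \left(\frac{208}{3} + \frac{16 \left(\left(- \frac{1}{3}\right) \left(-3\right) 2 \cdot 2\right)}{3}\right) + 3675 = \left(\frac{208}{3} + \frac{16}{3} \cdot 4\right) + 3675 = \left(\frac{208}{3} + \frac{64}{3}\right) + 3675 = \frac{272}{3} + 3675 = \frac{11297}{3}$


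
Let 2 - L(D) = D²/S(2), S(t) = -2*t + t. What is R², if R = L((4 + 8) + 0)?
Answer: 5476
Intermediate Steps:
S(t) = -t
L(D) = 2 + D²/2 (L(D) = 2 - D²/((-1*2)) = 2 - D²/(-2) = 2 - (-1)*D²/2 = 2 + D²/2)
R = 74 (R = 2 + ((4 + 8) + 0)²/2 = 2 + (12 + 0)²/2 = 2 + (½)*12² = 2 + (½)*144 = 2 + 72 = 74)
R² = 74² = 5476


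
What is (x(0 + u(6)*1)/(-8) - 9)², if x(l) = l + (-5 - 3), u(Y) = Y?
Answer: 1225/16 ≈ 76.563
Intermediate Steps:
x(l) = -8 + l (x(l) = l - 8 = -8 + l)
(x(0 + u(6)*1)/(-8) - 9)² = ((-8 + (0 + 6*1))/(-8) - 9)² = ((-8 + (0 + 6))*(-⅛) - 9)² = ((-8 + 6)*(-⅛) - 9)² = (-2*(-⅛) - 9)² = (¼ - 9)² = (-35/4)² = 1225/16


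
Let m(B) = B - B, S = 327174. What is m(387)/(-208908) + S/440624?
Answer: 163587/220312 ≈ 0.74252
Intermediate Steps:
m(B) = 0
m(387)/(-208908) + S/440624 = 0/(-208908) + 327174/440624 = 0*(-1/208908) + 327174*(1/440624) = 0 + 163587/220312 = 163587/220312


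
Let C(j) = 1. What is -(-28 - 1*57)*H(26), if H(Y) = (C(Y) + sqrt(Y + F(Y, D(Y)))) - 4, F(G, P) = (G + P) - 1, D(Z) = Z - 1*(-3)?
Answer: -255 + 340*sqrt(5) ≈ 505.26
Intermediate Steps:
D(Z) = 3 + Z (D(Z) = Z + 3 = 3 + Z)
F(G, P) = -1 + G + P
H(Y) = -3 + sqrt(2 + 3*Y) (H(Y) = (1 + sqrt(Y + (-1 + Y + (3 + Y)))) - 4 = (1 + sqrt(Y + (2 + 2*Y))) - 4 = (1 + sqrt(2 + 3*Y)) - 4 = -3 + sqrt(2 + 3*Y))
-(-28 - 1*57)*H(26) = -(-28 - 1*57)*(-3 + sqrt(2 + 3*26)) = -(-28 - 57)*(-3 + sqrt(2 + 78)) = -(-85)*(-3 + sqrt(80)) = -(-85)*(-3 + 4*sqrt(5)) = -(255 - 340*sqrt(5)) = -255 + 340*sqrt(5)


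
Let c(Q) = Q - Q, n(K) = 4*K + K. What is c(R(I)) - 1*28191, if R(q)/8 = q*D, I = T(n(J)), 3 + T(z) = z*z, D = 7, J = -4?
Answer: -28191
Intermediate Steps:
n(K) = 5*K
T(z) = -3 + z**2 (T(z) = -3 + z*z = -3 + z**2)
I = 397 (I = -3 + (5*(-4))**2 = -3 + (-20)**2 = -3 + 400 = 397)
R(q) = 56*q (R(q) = 8*(q*7) = 8*(7*q) = 56*q)
c(Q) = 0
c(R(I)) - 1*28191 = 0 - 1*28191 = 0 - 28191 = -28191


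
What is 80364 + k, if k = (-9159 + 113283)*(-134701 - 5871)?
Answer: -14636838564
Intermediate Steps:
k = -14636918928 (k = 104124*(-140572) = -14636918928)
80364 + k = 80364 - 14636918928 = -14636838564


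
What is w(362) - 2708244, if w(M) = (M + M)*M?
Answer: -2446156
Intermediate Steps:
w(M) = 2*M² (w(M) = (2*M)*M = 2*M²)
w(362) - 2708244 = 2*362² - 2708244 = 2*131044 - 2708244 = 262088 - 2708244 = -2446156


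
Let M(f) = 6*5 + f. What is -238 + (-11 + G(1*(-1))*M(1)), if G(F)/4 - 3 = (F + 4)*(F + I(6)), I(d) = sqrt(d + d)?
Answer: -249 + 744*sqrt(3) ≈ 1039.6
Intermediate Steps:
I(d) = sqrt(2)*sqrt(d) (I(d) = sqrt(2*d) = sqrt(2)*sqrt(d))
M(f) = 30 + f
G(F) = 12 + 4*(4 + F)*(F + 2*sqrt(3)) (G(F) = 12 + 4*((F + 4)*(F + sqrt(2)*sqrt(6))) = 12 + 4*((4 + F)*(F + 2*sqrt(3))) = 12 + 4*(4 + F)*(F + 2*sqrt(3)))
-238 + (-11 + G(1*(-1))*M(1)) = -238 + (-11 + (12 + 4*(1*(-1))**2 + 16*(1*(-1)) + 32*sqrt(3) + 8*(1*(-1))*sqrt(3))*(30 + 1)) = -238 + (-11 + (12 + 4*(-1)**2 + 16*(-1) + 32*sqrt(3) + 8*(-1)*sqrt(3))*31) = -238 + (-11 + (12 + 4*1 - 16 + 32*sqrt(3) - 8*sqrt(3))*31) = -238 + (-11 + (12 + 4 - 16 + 32*sqrt(3) - 8*sqrt(3))*31) = -238 + (-11 + (24*sqrt(3))*31) = -238 + (-11 + 744*sqrt(3)) = -249 + 744*sqrt(3)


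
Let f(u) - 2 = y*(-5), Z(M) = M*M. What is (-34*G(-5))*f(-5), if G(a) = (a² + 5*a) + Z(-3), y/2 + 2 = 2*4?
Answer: 17748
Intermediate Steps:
Z(M) = M²
y = 12 (y = -4 + 2*(2*4) = -4 + 2*8 = -4 + 16 = 12)
f(u) = -58 (f(u) = 2 + 12*(-5) = 2 - 60 = -58)
G(a) = 9 + a² + 5*a (G(a) = (a² + 5*a) + (-3)² = (a² + 5*a) + 9 = 9 + a² + 5*a)
(-34*G(-5))*f(-5) = -34*(9 + (-5)² + 5*(-5))*(-58) = -34*(9 + 25 - 25)*(-58) = -34*9*(-58) = -306*(-58) = 17748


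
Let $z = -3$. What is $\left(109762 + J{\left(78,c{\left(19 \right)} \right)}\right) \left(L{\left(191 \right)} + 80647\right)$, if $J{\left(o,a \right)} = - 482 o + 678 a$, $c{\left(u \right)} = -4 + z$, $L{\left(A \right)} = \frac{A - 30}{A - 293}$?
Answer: $\frac{277292830430}{51} \approx 5.4371 \cdot 10^{9}$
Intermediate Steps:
$L{\left(A \right)} = \frac{-30 + A}{-293 + A}$
$c{\left(u \right)} = -7$ ($c{\left(u \right)} = -4 - 3 = -7$)
$\left(109762 + J{\left(78,c{\left(19 \right)} \right)}\right) \left(L{\left(191 \right)} + 80647\right) = \left(109762 + \left(\left(-482\right) 78 + 678 \left(-7\right)\right)\right) \left(\frac{-30 + 191}{-293 + 191} + 80647\right) = \left(109762 - 42342\right) \left(\frac{1}{-102} \cdot 161 + 80647\right) = \left(109762 - 42342\right) \left(\left(- \frac{1}{102}\right) 161 + 80647\right) = 67420 \left(- \frac{161}{102} + 80647\right) = 67420 \cdot \frac{8225833}{102} = \frac{277292830430}{51}$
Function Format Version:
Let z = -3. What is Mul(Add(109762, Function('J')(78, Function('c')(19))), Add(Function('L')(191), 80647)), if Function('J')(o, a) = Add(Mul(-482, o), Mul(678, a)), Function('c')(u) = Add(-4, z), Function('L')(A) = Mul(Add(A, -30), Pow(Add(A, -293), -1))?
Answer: Rational(277292830430, 51) ≈ 5.4371e+9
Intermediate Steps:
Function('L')(A) = Mul(Pow(Add(-293, A), -1), Add(-30, A)) (Function('L')(A) = Mul(Add(-30, A), Pow(Add(-293, A), -1)) = Mul(Pow(Add(-293, A), -1), Add(-30, A)))
Function('c')(u) = -7 (Function('c')(u) = Add(-4, -3) = -7)
Mul(Add(109762, Function('J')(78, Function('c')(19))), Add(Function('L')(191), 80647)) = Mul(Add(109762, Add(Mul(-482, 78), Mul(678, -7))), Add(Mul(Pow(Add(-293, 191), -1), Add(-30, 191)), 80647)) = Mul(Add(109762, Add(-37596, -4746)), Add(Mul(Pow(-102, -1), 161), 80647)) = Mul(Add(109762, -42342), Add(Mul(Rational(-1, 102), 161), 80647)) = Mul(67420, Add(Rational(-161, 102), 80647)) = Mul(67420, Rational(8225833, 102)) = Rational(277292830430, 51)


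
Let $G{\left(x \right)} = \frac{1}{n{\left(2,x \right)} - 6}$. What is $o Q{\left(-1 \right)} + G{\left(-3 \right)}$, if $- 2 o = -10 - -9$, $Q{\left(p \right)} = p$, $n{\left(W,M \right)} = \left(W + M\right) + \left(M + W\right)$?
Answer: $- \frac{5}{8} \approx -0.625$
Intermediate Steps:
$n{\left(W,M \right)} = 2 M + 2 W$ ($n{\left(W,M \right)} = \left(M + W\right) + \left(M + W\right) = 2 M + 2 W$)
$o = \frac{1}{2}$ ($o = - \frac{-10 - -9}{2} = - \frac{-10 + 9}{2} = \left(- \frac{1}{2}\right) \left(-1\right) = \frac{1}{2} \approx 0.5$)
$G{\left(x \right)} = \frac{1}{-2 + 2 x}$ ($G{\left(x \right)} = \frac{1}{\left(2 x + 2 \cdot 2\right) - 6} = \frac{1}{\left(2 x + 4\right) - 6} = \frac{1}{\left(4 + 2 x\right) - 6} = \frac{1}{-2 + 2 x}$)
$o Q{\left(-1 \right)} + G{\left(-3 \right)} = \frac{1}{2} \left(-1\right) + \frac{1}{2 \left(-1 - 3\right)} = - \frac{1}{2} + \frac{1}{2 \left(-4\right)} = - \frac{1}{2} + \frac{1}{2} \left(- \frac{1}{4}\right) = - \frac{1}{2} - \frac{1}{8} = - \frac{5}{8}$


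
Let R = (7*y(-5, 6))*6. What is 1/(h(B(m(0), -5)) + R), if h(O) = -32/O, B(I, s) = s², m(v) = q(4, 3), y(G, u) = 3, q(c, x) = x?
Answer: 25/3118 ≈ 0.0080180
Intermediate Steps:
m(v) = 3
R = 126 (R = (7*3)*6 = 21*6 = 126)
1/(h(B(m(0), -5)) + R) = 1/(-32/((-5)²) + 126) = 1/(-32/25 + 126) = 1/(3118/25) = 25/3118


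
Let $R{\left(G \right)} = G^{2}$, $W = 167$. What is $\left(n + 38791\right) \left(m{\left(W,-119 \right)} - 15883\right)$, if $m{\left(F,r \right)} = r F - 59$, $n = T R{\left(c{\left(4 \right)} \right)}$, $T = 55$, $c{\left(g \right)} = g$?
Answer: $-1420816865$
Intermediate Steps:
$n = 880$ ($n = 55 \cdot 4^{2} = 55 \cdot 16 = 880$)
$m{\left(F,r \right)} = -59 + F r$ ($m{\left(F,r \right)} = F r - 59 = -59 + F r$)
$\left(n + 38791\right) \left(m{\left(W,-119 \right)} - 15883\right) = \left(880 + 38791\right) \left(\left(-59 + 167 \left(-119\right)\right) - 15883\right) = 39671 \left(\left(-59 - 19873\right) - 15883\right) = 39671 \left(-19932 - 15883\right) = 39671 \left(-35815\right) = -1420816865$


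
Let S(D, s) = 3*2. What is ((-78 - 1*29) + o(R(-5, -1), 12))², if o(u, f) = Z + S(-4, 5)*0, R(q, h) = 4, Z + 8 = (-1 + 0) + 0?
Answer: 13456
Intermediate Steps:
S(D, s) = 6
Z = -9 (Z = -8 + ((-1 + 0) + 0) = -8 + (-1 + 0) = -8 - 1 = -9)
o(u, f) = -9 (o(u, f) = -9 + 6*0 = -9 + 0 = -9)
((-78 - 1*29) + o(R(-5, -1), 12))² = ((-78 - 1*29) - 9)² = ((-78 - 29) - 9)² = (-107 - 9)² = (-116)² = 13456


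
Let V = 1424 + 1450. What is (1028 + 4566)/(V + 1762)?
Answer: 2797/2318 ≈ 1.2066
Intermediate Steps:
V = 2874
(1028 + 4566)/(V + 1762) = (1028 + 4566)/(2874 + 1762) = 5594/4636 = 5594*(1/4636) = 2797/2318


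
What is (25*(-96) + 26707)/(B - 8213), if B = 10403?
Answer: 24307/2190 ≈ 11.099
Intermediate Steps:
(25*(-96) + 26707)/(B - 8213) = (25*(-96) + 26707)/(10403 - 8213) = (-2400 + 26707)/2190 = 24307*(1/2190) = 24307/2190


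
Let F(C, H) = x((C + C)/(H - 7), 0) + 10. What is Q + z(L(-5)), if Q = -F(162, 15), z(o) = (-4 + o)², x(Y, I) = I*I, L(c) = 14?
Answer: 90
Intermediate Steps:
x(Y, I) = I²
F(C, H) = 10 (F(C, H) = 0² + 10 = 0 + 10 = 10)
Q = -10 (Q = -1*10 = -10)
Q + z(L(-5)) = -10 + (-4 + 14)² = -10 + 10² = -10 + 100 = 90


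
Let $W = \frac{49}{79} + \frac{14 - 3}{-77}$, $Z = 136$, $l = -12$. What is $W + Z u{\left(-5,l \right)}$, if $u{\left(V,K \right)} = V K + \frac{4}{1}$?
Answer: $\frac{4813576}{553} \approx 8704.5$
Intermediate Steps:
$W = \frac{264}{553}$ ($W = 49 \cdot \frac{1}{79} + 11 \left(- \frac{1}{77}\right) = \frac{49}{79} - \frac{1}{7} = \frac{264}{553} \approx 0.4774$)
$u{\left(V,K \right)} = 4 + K V$ ($u{\left(V,K \right)} = K V + 4 \cdot 1 = K V + 4 = 4 + K V$)
$W + Z u{\left(-5,l \right)} = \frac{264}{553} + 136 \left(4 - -60\right) = \frac{264}{553} + 136 \left(4 + 60\right) = \frac{264}{553} + 136 \cdot 64 = \frac{264}{553} + 8704 = \frac{4813576}{553}$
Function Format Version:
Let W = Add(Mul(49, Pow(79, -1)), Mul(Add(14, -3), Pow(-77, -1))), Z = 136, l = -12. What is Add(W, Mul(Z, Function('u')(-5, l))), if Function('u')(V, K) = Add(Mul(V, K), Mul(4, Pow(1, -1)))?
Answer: Rational(4813576, 553) ≈ 8704.5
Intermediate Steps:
W = Rational(264, 553) (W = Add(Mul(49, Rational(1, 79)), Mul(11, Rational(-1, 77))) = Add(Rational(49, 79), Rational(-1, 7)) = Rational(264, 553) ≈ 0.47740)
Function('u')(V, K) = Add(4, Mul(K, V)) (Function('u')(V, K) = Add(Mul(K, V), Mul(4, 1)) = Add(Mul(K, V), 4) = Add(4, Mul(K, V)))
Add(W, Mul(Z, Function('u')(-5, l))) = Add(Rational(264, 553), Mul(136, Add(4, Mul(-12, -5)))) = Add(Rational(264, 553), Mul(136, Add(4, 60))) = Add(Rational(264, 553), Mul(136, 64)) = Add(Rational(264, 553), 8704) = Rational(4813576, 553)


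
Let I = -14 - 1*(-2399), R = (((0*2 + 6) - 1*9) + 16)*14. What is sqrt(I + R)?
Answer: sqrt(2567) ≈ 50.666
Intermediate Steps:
R = 182 (R = (((0 + 6) - 9) + 16)*14 = ((6 - 9) + 16)*14 = (-3 + 16)*14 = 13*14 = 182)
I = 2385 (I = -14 + 2399 = 2385)
sqrt(I + R) = sqrt(2385 + 182) = sqrt(2567)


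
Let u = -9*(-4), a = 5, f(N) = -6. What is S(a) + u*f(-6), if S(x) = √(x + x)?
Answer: -216 + √10 ≈ -212.84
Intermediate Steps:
u = 36
S(x) = √2*√x (S(x) = √(2*x) = √2*√x)
S(a) + u*f(-6) = √2*√5 + 36*(-6) = √10 - 216 = -216 + √10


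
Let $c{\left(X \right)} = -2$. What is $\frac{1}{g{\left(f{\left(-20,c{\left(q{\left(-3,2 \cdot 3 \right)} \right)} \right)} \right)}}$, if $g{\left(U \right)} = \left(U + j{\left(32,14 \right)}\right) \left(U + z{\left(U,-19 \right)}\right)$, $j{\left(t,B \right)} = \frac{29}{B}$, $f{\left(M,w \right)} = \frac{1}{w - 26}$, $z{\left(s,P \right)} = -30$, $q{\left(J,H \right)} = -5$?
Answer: $- \frac{784}{47937} \approx -0.016355$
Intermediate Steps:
$f{\left(M,w \right)} = \frac{1}{-26 + w}$
$g{\left(U \right)} = \left(-30 + U\right) \left(\frac{29}{14} + U\right)$ ($g{\left(U \right)} = \left(U + \frac{29}{14}\right) \left(U - 30\right) = \left(U + 29 \cdot \frac{1}{14}\right) \left(-30 + U\right) = \left(U + \frac{29}{14}\right) \left(-30 + U\right) = \left(\frac{29}{14} + U\right) \left(-30 + U\right) = \left(-30 + U\right) \left(\frac{29}{14} + U\right)$)
$\frac{1}{g{\left(f{\left(-20,c{\left(q{\left(-3,2 \cdot 3 \right)} \right)} \right)} \right)}} = \frac{1}{- \frac{435}{7} + \left(\frac{1}{-26 - 2}\right)^{2} - \frac{391}{14 \left(-26 - 2\right)}} = \frac{1}{- \frac{435}{7} + \left(\frac{1}{-28}\right)^{2} - \frac{391}{14 \left(-28\right)}} = \frac{1}{- \frac{435}{7} + \left(- \frac{1}{28}\right)^{2} - - \frac{391}{392}} = \frac{1}{- \frac{435}{7} + \frac{1}{784} + \frac{391}{392}} = \frac{1}{- \frac{47937}{784}} = - \frac{784}{47937}$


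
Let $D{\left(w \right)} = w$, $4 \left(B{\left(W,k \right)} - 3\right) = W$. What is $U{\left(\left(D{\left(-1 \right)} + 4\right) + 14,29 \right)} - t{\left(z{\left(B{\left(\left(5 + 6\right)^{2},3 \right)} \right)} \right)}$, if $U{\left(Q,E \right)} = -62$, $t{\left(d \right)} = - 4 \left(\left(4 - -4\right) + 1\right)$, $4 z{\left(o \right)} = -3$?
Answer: $-26$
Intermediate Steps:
$B{\left(W,k \right)} = 3 + \frac{W}{4}$
$z{\left(o \right)} = - \frac{3}{4}$ ($z{\left(o \right)} = \frac{1}{4} \left(-3\right) = - \frac{3}{4}$)
$t{\left(d \right)} = -36$ ($t{\left(d \right)} = - 4 \left(\left(4 + 4\right) + 1\right) = - 4 \left(8 + 1\right) = \left(-4\right) 9 = -36$)
$U{\left(\left(D{\left(-1 \right)} + 4\right) + 14,29 \right)} - t{\left(z{\left(B{\left(\left(5 + 6\right)^{2},3 \right)} \right)} \right)} = -62 - -36 = -62 + 36 = -26$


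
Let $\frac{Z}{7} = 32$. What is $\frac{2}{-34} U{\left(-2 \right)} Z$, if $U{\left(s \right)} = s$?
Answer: $\frac{448}{17} \approx 26.353$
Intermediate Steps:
$Z = 224$ ($Z = 7 \cdot 32 = 224$)
$\frac{2}{-34} U{\left(-2 \right)} Z = \frac{2}{-34} \left(-2\right) 224 = 2 \left(- \frac{1}{34}\right) \left(-2\right) 224 = \left(- \frac{1}{17}\right) \left(-2\right) 224 = \frac{2}{17} \cdot 224 = \frac{448}{17}$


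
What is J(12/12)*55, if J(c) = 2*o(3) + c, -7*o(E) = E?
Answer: 55/7 ≈ 7.8571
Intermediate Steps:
o(E) = -E/7
J(c) = -6/7 + c (J(c) = 2*(-⅐*3) + c = 2*(-3/7) + c = -6/7 + c)
J(12/12)*55 = (-6/7 + 12/12)*55 = (-6/7 + 12*(1/12))*55 = (-6/7 + 1)*55 = (⅐)*55 = 55/7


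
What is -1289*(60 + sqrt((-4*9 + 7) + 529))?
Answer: -77340 - 12890*sqrt(5) ≈ -1.0616e+5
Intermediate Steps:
-1289*(60 + sqrt((-4*9 + 7) + 529)) = -1289*(60 + sqrt((-36 + 7) + 529)) = -1289*(60 + sqrt(-29 + 529)) = -1289*(60 + sqrt(500)) = -1289*(60 + 10*sqrt(5)) = -77340 - 12890*sqrt(5)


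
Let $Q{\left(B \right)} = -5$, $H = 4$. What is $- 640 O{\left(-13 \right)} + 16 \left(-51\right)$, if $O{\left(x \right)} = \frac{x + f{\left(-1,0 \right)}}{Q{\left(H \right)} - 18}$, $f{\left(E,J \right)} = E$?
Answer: $- \frac{27728}{23} \approx -1205.6$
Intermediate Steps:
$O{\left(x \right)} = \frac{1}{23} - \frac{x}{23}$ ($O{\left(x \right)} = \frac{x - 1}{-5 - 18} = \frac{-1 + x}{-23} = \left(-1 + x\right) \left(- \frac{1}{23}\right) = \frac{1}{23} - \frac{x}{23}$)
$- 640 O{\left(-13 \right)} + 16 \left(-51\right) = - 640 \left(\frac{1}{23} - - \frac{13}{23}\right) + 16 \left(-51\right) = - 640 \left(\frac{1}{23} + \frac{13}{23}\right) - 816 = \left(-640\right) \frac{14}{23} - 816 = - \frac{8960}{23} - 816 = - \frac{27728}{23}$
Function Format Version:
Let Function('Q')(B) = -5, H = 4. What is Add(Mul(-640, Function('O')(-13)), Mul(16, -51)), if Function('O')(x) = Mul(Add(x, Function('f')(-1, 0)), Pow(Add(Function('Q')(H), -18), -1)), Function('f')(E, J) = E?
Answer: Rational(-27728, 23) ≈ -1205.6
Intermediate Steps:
Function('O')(x) = Add(Rational(1, 23), Mul(Rational(-1, 23), x)) (Function('O')(x) = Mul(Add(x, -1), Pow(Add(-5, -18), -1)) = Mul(Add(-1, x), Pow(-23, -1)) = Mul(Add(-1, x), Rational(-1, 23)) = Add(Rational(1, 23), Mul(Rational(-1, 23), x)))
Add(Mul(-640, Function('O')(-13)), Mul(16, -51)) = Add(Mul(-640, Add(Rational(1, 23), Mul(Rational(-1, 23), -13))), Mul(16, -51)) = Add(Mul(-640, Add(Rational(1, 23), Rational(13, 23))), -816) = Add(Mul(-640, Rational(14, 23)), -816) = Add(Rational(-8960, 23), -816) = Rational(-27728, 23)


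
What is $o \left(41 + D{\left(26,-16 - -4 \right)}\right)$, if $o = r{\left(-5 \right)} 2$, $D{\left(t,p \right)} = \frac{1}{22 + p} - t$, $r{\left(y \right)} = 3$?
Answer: $\frac{453}{5} \approx 90.6$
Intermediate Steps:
$o = 6$ ($o = 3 \cdot 2 = 6$)
$o \left(41 + D{\left(26,-16 - -4 \right)}\right) = 6 \left(41 + \frac{1 - 572 - \left(-16 - -4\right) 26}{22 - 12}\right) = 6 \left(41 + \frac{1 - 572 - \left(-16 + 4\right) 26}{22 + \left(-16 + 4\right)}\right) = 6 \left(41 + \frac{1 - 572 - \left(-12\right) 26}{22 - 12}\right) = 6 \left(41 + \frac{1 - 572 + 312}{10}\right) = 6 \left(41 + \frac{1}{10} \left(-259\right)\right) = 6 \left(41 - \frac{259}{10}\right) = 6 \cdot \frac{151}{10} = \frac{453}{5}$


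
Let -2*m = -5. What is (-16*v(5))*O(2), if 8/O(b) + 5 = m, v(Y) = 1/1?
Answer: 256/5 ≈ 51.200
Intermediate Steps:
v(Y) = 1
m = 5/2 (m = -½*(-5) = 5/2 ≈ 2.5000)
O(b) = -16/5 (O(b) = 8/(-5 + 5/2) = 8/(-5/2) = 8*(-⅖) = -16/5)
(-16*v(5))*O(2) = -16*1*(-16/5) = -16*(-16/5) = 256/5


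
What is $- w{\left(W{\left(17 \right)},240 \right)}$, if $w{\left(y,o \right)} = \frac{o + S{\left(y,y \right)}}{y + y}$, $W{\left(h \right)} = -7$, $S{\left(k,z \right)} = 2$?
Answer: $\frac{121}{7} \approx 17.286$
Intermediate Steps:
$w{\left(y,o \right)} = \frac{2 + o}{2 y}$ ($w{\left(y,o \right)} = \frac{o + 2}{y + y} = \frac{2 + o}{2 y}$)
$- w{\left(W{\left(17 \right)},240 \right)} = - \frac{2 + 240}{2 \left(-7\right)} = - \frac{\left(-1\right) 242}{2 \cdot 7} = \left(-1\right) \left(- \frac{121}{7}\right) = \frac{121}{7}$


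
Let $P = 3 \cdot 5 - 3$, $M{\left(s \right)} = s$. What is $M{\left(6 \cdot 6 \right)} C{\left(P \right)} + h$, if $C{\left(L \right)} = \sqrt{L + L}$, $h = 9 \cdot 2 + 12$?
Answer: $30 + 72 \sqrt{6} \approx 206.36$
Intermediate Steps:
$h = 30$ ($h = 18 + 12 = 30$)
$P = 12$ ($P = 15 - 3 = 12$)
$C{\left(L \right)} = \sqrt{2} \sqrt{L}$ ($C{\left(L \right)} = \sqrt{2 L} = \sqrt{2} \sqrt{L}$)
$M{\left(6 \cdot 6 \right)} C{\left(P \right)} + h = 6 \cdot 6 \sqrt{2} \sqrt{12} + 30 = 36 \sqrt{2} \cdot 2 \sqrt{3} + 30 = 36 \cdot 2 \sqrt{6} + 30 = 72 \sqrt{6} + 30 = 30 + 72 \sqrt{6}$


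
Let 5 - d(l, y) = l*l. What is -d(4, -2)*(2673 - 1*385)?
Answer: 25168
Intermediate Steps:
d(l, y) = 5 - l**2 (d(l, y) = 5 - l*l = 5 - l**2)
-d(4, -2)*(2673 - 1*385) = -(5 - 1*4**2)*(2673 - 1*385) = -(5 - 1*16)*(2673 - 385) = -(5 - 16)*2288 = -(-11)*2288 = -1*(-25168) = 25168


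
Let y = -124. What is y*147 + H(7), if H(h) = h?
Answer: -18221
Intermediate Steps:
y*147 + H(7) = -124*147 + 7 = -18228 + 7 = -18221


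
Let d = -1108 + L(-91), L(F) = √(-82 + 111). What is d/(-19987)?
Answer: 1108/19987 - √29/19987 ≈ 0.055167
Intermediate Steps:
L(F) = √29
d = -1108 + √29 ≈ -1102.6
d/(-19987) = (-1108 + √29)/(-19987) = (-1108 + √29)*(-1/19987) = 1108/19987 - √29/19987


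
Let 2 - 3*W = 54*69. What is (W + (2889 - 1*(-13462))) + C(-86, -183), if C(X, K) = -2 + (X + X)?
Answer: 44807/3 ≈ 14936.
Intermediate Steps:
C(X, K) = -2 + 2*X
W = -3724/3 (W = ⅔ - 18*69 = ⅔ - ⅓*3726 = ⅔ - 1242 = -3724/3 ≈ -1241.3)
(W + (2889 - 1*(-13462))) + C(-86, -183) = (-3724/3 + (2889 - 1*(-13462))) + (-2 + 2*(-86)) = (-3724/3 + (2889 + 13462)) + (-2 - 172) = (-3724/3 + 16351) - 174 = 45329/3 - 174 = 44807/3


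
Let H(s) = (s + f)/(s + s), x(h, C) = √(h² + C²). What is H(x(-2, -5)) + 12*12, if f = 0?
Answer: 289/2 ≈ 144.50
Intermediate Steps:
x(h, C) = √(C² + h²)
H(s) = ½ (H(s) = (s + 0)/(s + s) = s/((2*s)) = s*(1/(2*s)) = ½)
H(x(-2, -5)) + 12*12 = ½ + 12*12 = ½ + 144 = 289/2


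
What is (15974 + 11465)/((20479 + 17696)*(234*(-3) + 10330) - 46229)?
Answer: 1193/15978377 ≈ 7.4663e-5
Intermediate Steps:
(15974 + 11465)/((20479 + 17696)*(234*(-3) + 10330) - 46229) = 27439/(38175*(-702 + 10330) - 46229) = 27439/(38175*9628 - 46229) = 27439/(367548900 - 46229) = 27439/367502671 = 27439*(1/367502671) = 1193/15978377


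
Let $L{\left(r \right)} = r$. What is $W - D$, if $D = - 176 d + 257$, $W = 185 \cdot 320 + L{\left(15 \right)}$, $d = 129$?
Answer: $81662$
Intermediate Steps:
$W = 59215$ ($W = 185 \cdot 320 + 15 = 59200 + 15 = 59215$)
$D = -22447$ ($D = \left(-176\right) 129 + 257 = -22704 + 257 = -22447$)
$W - D = 59215 - -22447 = 59215 + 22447 = 81662$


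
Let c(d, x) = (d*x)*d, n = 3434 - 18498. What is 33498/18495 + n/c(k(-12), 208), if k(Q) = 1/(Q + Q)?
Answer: -1114386334/26715 ≈ -41714.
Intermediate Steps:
k(Q) = 1/(2*Q)
n = -15064
c(d, x) = x*d²
33498/18495 + n/c(k(-12), 208) = 33498/18495 - 15064/(208*((½)/(-12))²) = 33498*(1/18495) - 15064/(208*((½)*(-1/12))²) = 3722/2055 - 15064/(208*(-1/24)²) = 3722/2055 - 15064/(208*(1/576)) = 3722/2055 - 15064/13/36 = 3722/2055 - 15064*36/13 = 3722/2055 - 542304/13 = -1114386334/26715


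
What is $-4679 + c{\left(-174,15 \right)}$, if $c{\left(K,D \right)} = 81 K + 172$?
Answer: $-18601$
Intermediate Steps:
$c{\left(K,D \right)} = 172 + 81 K$
$-4679 + c{\left(-174,15 \right)} = -4679 + \left(172 + 81 \left(-174\right)\right) = -4679 + \left(172 - 14094\right) = -4679 - 13922 = -18601$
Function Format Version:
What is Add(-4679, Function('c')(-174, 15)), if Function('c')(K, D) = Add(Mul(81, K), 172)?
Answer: -18601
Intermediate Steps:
Function('c')(K, D) = Add(172, Mul(81, K))
Add(-4679, Function('c')(-174, 15)) = Add(-4679, Add(172, Mul(81, -174))) = Add(-4679, Add(172, -14094)) = Add(-4679, -13922) = -18601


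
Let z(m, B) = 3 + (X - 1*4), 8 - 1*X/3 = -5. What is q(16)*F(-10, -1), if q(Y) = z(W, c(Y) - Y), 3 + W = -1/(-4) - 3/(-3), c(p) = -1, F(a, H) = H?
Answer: -38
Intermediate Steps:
X = 39 (X = 24 - 3*(-5) = 24 + 15 = 39)
W = -7/4 (W = -3 + (-1/(-4) - 3/(-3)) = -3 + (-1*(-¼) - 3*(-⅓)) = -3 + (¼ + 1) = -3 + 5/4 = -7/4 ≈ -1.7500)
z(m, B) = 38 (z(m, B) = 3 + (39 - 1*4) = 3 + (39 - 4) = 3 + 35 = 38)
q(Y) = 38
q(16)*F(-10, -1) = 38*(-1) = -38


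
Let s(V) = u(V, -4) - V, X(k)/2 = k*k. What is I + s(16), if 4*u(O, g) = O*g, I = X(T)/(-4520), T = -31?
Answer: -73281/2260 ≈ -32.425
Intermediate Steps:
X(k) = 2*k**2 (X(k) = 2*(k*k) = 2*k**2)
I = -961/2260 (I = (2*(-31)**2)/(-4520) = (2*961)*(-1/4520) = 1922*(-1/4520) = -961/2260 ≈ -0.42522)
u(O, g) = O*g/4 (u(O, g) = (O*g)/4 = O*g/4)
s(V) = -2*V (s(V) = (1/4)*V*(-4) - V = -V - V = -2*V)
I + s(16) = -961/2260 - 2*16 = -961/2260 - 32 = -73281/2260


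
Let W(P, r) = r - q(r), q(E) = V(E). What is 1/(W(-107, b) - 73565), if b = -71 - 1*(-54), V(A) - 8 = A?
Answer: -1/73573 ≈ -1.3592e-5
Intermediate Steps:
V(A) = 8 + A
b = -17 (b = -71 + 54 = -17)
q(E) = 8 + E
W(P, r) = -8 (W(P, r) = r - (8 + r) = r + (-8 - r) = -8)
1/(W(-107, b) - 73565) = 1/(-8 - 73565) = 1/(-73573) = -1/73573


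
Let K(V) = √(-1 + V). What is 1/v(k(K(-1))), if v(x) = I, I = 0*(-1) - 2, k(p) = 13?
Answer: -½ ≈ -0.50000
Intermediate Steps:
I = -2 (I = 0 - 2 = -2)
v(x) = -2
1/v(k(K(-1))) = 1/(-2) = -½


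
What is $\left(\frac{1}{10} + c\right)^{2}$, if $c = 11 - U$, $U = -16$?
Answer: $\frac{73441}{100} \approx 734.41$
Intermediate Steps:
$c = 27$ ($c = 11 - -16 = 11 + 16 = 27$)
$\left(\frac{1}{10} + c\right)^{2} = \left(\frac{1}{10} + 27\right)^{2} = \left(\frac{271}{10}\right)^{2} = \frac{73441}{100}$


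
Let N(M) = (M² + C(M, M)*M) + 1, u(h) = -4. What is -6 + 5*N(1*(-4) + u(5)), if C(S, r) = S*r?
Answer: -2241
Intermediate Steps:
N(M) = 1 + M² + M³ (N(M) = (M² + (M*M)*M) + 1 = (M² + M²*M) + 1 = (M² + M³) + 1 = 1 + M² + M³)
-6 + 5*N(1*(-4) + u(5)) = -6 + 5*(1 + (1*(-4) - 4)² + (1*(-4) - 4)³) = -6 + 5*(1 + (-4 - 4)² + (-4 - 4)³) = -6 + 5*(1 + (-8)² + (-8)³) = -6 + 5*(1 + 64 - 512) = -6 + 5*(-447) = -6 - 2235 = -2241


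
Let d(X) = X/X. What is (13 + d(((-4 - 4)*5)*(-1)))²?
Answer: 196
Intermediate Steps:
d(X) = 1
(13 + d(((-4 - 4)*5)*(-1)))² = (13 + 1)² = 14² = 196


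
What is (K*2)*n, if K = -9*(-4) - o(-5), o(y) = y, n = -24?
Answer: -1968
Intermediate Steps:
K = 41 (K = -9*(-4) - 1*(-5) = 36 + 5 = 41)
(K*2)*n = (41*2)*(-24) = 82*(-24) = -1968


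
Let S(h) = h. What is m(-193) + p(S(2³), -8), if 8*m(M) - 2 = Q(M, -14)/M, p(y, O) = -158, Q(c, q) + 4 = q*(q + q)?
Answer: -121977/772 ≈ -158.00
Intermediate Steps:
Q(c, q) = -4 + 2*q² (Q(c, q) = -4 + q*(q + q) = -4 + q*(2*q) = -4 + 2*q²)
m(M) = ¼ + 97/(2*M) (m(M) = ¼ + ((-4 + 2*(-14)²)/M)/8 = ¼ + ((-4 + 2*196)/M)/8 = ¼ + ((-4 + 392)/M)/8 = ¼ + (388/M)/8 = ¼ + 97/(2*M))
m(-193) + p(S(2³), -8) = (¼)*(194 - 193)/(-193) - 158 = (¼)*(-1/193)*1 - 158 = -1/772 - 158 = -121977/772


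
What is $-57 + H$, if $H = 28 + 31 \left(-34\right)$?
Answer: $-1083$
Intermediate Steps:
$H = -1026$ ($H = 28 - 1054 = -1026$)
$-57 + H = -57 - 1026 = -1083$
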